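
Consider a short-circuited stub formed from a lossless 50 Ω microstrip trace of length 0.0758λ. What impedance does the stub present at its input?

βl = 2π × 0.0758 = 27.3°
tan(βl) = 0.516
For a short-circuited stub, Z_in = jZ_0·tan(βl)

Z_in ≈ +j25.8 Ω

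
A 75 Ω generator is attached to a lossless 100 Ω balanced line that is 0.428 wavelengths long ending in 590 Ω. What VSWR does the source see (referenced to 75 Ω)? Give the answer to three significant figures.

VSWR ≈ 7.22

βl = 2π × 0.428 = 154°
tan(βl) = -0.486
Z_in = Z_0·(Z_L + jZ_0·tanβl)/(Z_0 + jZ_L·tanβl) = 79.1 + j178 Ω
Γ_s = (Z_in − Z_s)/(Z_in + Z_s) = (4.09 + j178)/(154 + j178), |Γ_s| = 0.757
VSWR = (1 + |Γ_s|)/(1 − |Γ_s|)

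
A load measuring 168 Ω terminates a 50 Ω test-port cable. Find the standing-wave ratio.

VSWR ≈ 3.36

Γ = (168 − 50)/(168 + 50) = 0.541
VSWR = (1 + 0.541)/(1 − 0.541)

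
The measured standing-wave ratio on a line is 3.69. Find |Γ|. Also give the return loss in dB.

|Γ| ≈ 0.574; return loss ≈ 4.83 dB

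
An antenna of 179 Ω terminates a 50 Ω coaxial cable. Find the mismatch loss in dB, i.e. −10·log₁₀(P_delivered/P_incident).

mismatch loss ≈ 1.66 dB

Γ = (179 − 50)/(179 + 50) = 0.563
|Γ|² = 0.317, so P_del/P_inc = 1 − |Γ|² = 0.683
ML = −10·log₁₀(1 − |Γ|²)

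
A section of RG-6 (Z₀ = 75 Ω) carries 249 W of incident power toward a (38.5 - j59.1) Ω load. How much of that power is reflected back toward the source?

|Γ| = |(-36.5 − j59.1)/(113.5 − j59.1)| = 0.543
|Γ|² = 0.295
P_refl = |Γ|²·P_inc = 73.4 W, P_del = (1 − |Γ|²)·P_inc = 176 W

P_reflected ≈ 73.4 W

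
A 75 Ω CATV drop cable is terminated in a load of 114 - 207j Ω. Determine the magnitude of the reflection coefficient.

Γ = (Z_L − Z_0)/(Z_L + Z_0) = (39 − j207)/(189 − j207)
|Γ| = 211/280

|Γ| ≈ 0.751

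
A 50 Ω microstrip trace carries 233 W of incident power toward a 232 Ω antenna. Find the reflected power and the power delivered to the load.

Γ = (232 − 50)/(232 + 50) = 0.645
|Γ|² = 0.417
P_refl = |Γ|²·P_inc = 97.1 W, P_del = (1 − |Γ|²)·P_inc = 136 W

P_reflected ≈ 97.1 W; P_delivered ≈ 136 W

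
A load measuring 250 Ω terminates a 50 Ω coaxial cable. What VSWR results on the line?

Γ = (250 − 50)/(250 + 50) = 0.667
VSWR = (1 + 0.667)/(1 − 0.667)

VSWR ≈ 5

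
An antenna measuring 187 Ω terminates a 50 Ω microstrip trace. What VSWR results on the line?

Γ = (187 − 50)/(187 + 50) = 0.578
VSWR = (1 + 0.578)/(1 − 0.578)

VSWR ≈ 3.74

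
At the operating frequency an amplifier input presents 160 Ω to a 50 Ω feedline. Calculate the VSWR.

VSWR ≈ 3.2

For a purely resistive load, VSWR = R_L/Z_0 or Z_0/R_L (whichever > 1) = 160/50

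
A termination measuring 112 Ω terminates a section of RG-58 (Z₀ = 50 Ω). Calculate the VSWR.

VSWR ≈ 2.24

Γ = (112 − 50)/(112 + 50) = 0.383
VSWR = (1 + 0.383)/(1 − 0.383)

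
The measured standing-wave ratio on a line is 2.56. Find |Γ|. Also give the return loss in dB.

|Γ| = (S − 1)/(S + 1) = (2.56 − 1)/(2.56 + 1) = 1.56/3.56
RL = −20·log₁₀|Γ| = −20·log₁₀(0.438)

|Γ| ≈ 0.438; return loss ≈ 7.17 dB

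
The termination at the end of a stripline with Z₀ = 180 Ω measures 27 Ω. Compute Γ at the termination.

Γ = (Z_L − Z_0)/(Z_L + Z_0) = (27 − 180)/(27 + 180) = -153/207

Γ = -0.739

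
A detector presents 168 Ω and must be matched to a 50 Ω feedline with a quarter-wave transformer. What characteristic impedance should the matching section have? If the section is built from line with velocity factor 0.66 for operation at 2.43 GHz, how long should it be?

Z_qwt ≈ 91.7 Ω; length ≈ 2.04 cm

Z_qwt = √(Z_0·R_L) = √(50 × 168) = √8400
λ = 0.66·c/f = 0.0815 m, so l = λ/4 = 0.0204 m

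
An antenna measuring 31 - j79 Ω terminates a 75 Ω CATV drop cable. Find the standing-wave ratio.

VSWR ≈ 5.33

Γ = (Z_L − Z_0)/(Z_L + Z_0) = (-44 − j79)/(106 − j79)
|Γ| = 90.4/132 = 0.684
VSWR = (1 + |Γ|)/(1 − |Γ|) = 1.68/0.316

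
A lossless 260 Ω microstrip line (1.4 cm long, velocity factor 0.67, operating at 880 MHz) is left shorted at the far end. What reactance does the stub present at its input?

X_in ≈ 105 Ω (inductive)

λ = v/f = 0.67·c / 880 MHz = 0.228 m
βl = 2π·l/λ = 2π × 0.0613 = 22.1°
tan(βl) = 0.405
For a shorted stub, Z_in = jZ_0·tan(βl)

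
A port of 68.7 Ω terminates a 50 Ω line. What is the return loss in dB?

RL ≈ 16.1 dB

Γ = (68.7 − 50)/(68.7 + 50) = 0.158
RL = −20·log₁₀|Γ| = −20·log₁₀(0.158)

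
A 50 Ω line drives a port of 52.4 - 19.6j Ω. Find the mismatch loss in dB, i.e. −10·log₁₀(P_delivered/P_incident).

Γ = (2.4 − j19.6)/(102.4 − j19.6), |Γ| = 0.189
|Γ|² = 0.0359, so P_del/P_inc = 1 − |Γ|² = 0.964
ML = −10·log₁₀(1 − |Γ|²)

mismatch loss ≈ 0.159 dB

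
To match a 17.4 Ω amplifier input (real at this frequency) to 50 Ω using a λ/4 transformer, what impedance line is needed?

Z_qwt ≈ 29.5 Ω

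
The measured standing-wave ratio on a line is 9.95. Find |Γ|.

|Γ| ≈ 0.817

|Γ| = (S − 1)/(S + 1) = (9.95 − 1)/(9.95 + 1) = 8.95/10.9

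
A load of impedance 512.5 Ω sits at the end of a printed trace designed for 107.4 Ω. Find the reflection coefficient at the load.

Γ = 0.653

Γ = (Z_L − Z_0)/(Z_L + Z_0) = (512.5 − 107.4)/(512.5 + 107.4) = 405.1/619.9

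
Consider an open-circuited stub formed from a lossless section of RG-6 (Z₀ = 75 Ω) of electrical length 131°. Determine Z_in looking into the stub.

Z_in ≈ +j65.2 Ω

tan(βl) = -1.15
For an open-circuited stub, Z_in = −jZ_0·cot(βl) = −jZ_0/tan(βl)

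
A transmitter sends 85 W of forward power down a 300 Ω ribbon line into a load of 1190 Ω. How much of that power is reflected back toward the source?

Γ = (1190 − 300)/(1190 + 300) = 0.597
|Γ|² = 0.357
P_refl = |Γ|²·P_inc = 30.3 W, P_del = (1 − |Γ|²)·P_inc = 54.7 W

P_reflected ≈ 30.3 W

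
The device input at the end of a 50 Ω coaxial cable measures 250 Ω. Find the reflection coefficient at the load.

Γ = 0.667

Γ = (Z_L − Z_0)/(Z_L + Z_0) = (250 − 50)/(250 + 50) = 200/300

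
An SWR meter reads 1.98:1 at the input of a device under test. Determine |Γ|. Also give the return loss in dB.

|Γ| ≈ 0.329; return loss ≈ 9.66 dB

|Γ| = (S − 1)/(S + 1) = (1.98 − 1)/(1.98 + 1) = 0.98/2.98
RL = −20·log₁₀|Γ| = −20·log₁₀(0.329)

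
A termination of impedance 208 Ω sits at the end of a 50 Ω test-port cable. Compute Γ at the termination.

Γ = (Z_L − Z_0)/(Z_L + Z_0) = (208 − 50)/(208 + 50) = 158/258

Γ = 0.612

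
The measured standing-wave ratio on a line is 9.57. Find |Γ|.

|Γ| ≈ 0.811

|Γ| = (S − 1)/(S + 1) = (9.57 − 1)/(9.57 + 1) = 8.57/10.6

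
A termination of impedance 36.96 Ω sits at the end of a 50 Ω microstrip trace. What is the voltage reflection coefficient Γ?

Γ = (Z_L − Z_0)/(Z_L + Z_0) = (36.96 − 50)/(36.96 + 50) = -13.04/86.96

Γ = -0.15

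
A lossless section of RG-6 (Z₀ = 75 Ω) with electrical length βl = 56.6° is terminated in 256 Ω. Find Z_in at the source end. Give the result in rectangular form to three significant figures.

Z_in ≈ 30.4 − j43.6 Ω

tan(βl) = tan(56.6°) = 1.52
Z_in = Z_0·(Z_L + jZ_0·tanβl)/(Z_0 + jZ_L·tanβl)
     = 75·(256 + j114)/(75 + j388)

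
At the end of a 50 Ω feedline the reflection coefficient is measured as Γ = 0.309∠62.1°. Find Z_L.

Z_L = Z_0·(1 + Γ)/(1 − Γ) = 50·(1.14 + j0.273)/(0.855 − j0.273)

Z_L ≈ 56.1 + j33.9 Ω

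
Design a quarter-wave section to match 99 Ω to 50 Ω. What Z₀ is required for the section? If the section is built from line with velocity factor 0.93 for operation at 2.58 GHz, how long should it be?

Z_qwt = √(Z_0·R_L) = √(50 × 99) = √4950
λ = 0.93·c/f = 0.108 m, so l = λ/4 = 0.027 m

Z_qwt ≈ 70.4 Ω; length ≈ 2.7 cm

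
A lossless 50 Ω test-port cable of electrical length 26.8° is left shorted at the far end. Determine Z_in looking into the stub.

Z_in ≈ +j25.3 Ω

tan(βl) = 0.505
For a shorted stub, Z_in = jZ_0·tan(βl)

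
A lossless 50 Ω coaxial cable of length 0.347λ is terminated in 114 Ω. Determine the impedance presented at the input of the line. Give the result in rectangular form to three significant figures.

Z_in ≈ 29.8 + j25.8 Ω

βl = 2π × 0.347 = 125°
tan(βl) = tan(125°) = -1.43
Z_in = Z_0·(Z_L + jZ_0·tanβl)/(Z_0 + jZ_L·tanβl)
     = 50·(114 − j71.6)/(50 − j163)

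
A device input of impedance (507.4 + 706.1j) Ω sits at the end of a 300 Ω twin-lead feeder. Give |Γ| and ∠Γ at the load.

Γ ≈ 0.686 ∠ 32.5°

Γ = (Z_L − Z_0)/(Z_L + Z_0) = (207.4 + j706.1)/(807.4 + j706.1)
|Γ| = 736/1070 = 0.686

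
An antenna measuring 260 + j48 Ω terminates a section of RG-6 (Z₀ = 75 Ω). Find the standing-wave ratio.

Γ = (Z_L − Z_0)/(Z_L + Z_0) = (185 + j48)/(335 + j48)
|Γ| = 191/338 = 0.565
VSWR = (1 + |Γ|)/(1 − |Γ|) = 1.56/0.435

VSWR ≈ 3.6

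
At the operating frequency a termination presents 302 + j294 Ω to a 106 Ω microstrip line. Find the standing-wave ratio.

Γ = (Z_L − Z_0)/(Z_L + Z_0) = (196 + j294)/(408 + j294)
|Γ| = 353/503 = 0.703
VSWR = (1 + |Γ|)/(1 − |Γ|) = 1.7/0.297

VSWR ≈ 5.73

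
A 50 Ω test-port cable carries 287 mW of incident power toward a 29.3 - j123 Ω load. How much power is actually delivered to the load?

P_delivered ≈ 78.5 mW

|Γ| = |(-20.7 − j123)/(79.3 − j123)| = 0.852
|Γ|² = 0.726
P_refl = |Γ|²·P_inc = 208 mW, P_del = (1 − |Γ|²)·P_inc = 78.5 mW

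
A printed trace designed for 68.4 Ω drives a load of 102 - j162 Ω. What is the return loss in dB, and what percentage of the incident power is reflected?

Γ = (33.6 − j162)/(170.4 − j162), |Γ| = 0.704
RL = −20·log₁₀(0.704) = 3.05 dB
P_refl/P_inc = |Γ|² = 0.495

RL ≈ 3.05 dB; 49.5% of incident power reflected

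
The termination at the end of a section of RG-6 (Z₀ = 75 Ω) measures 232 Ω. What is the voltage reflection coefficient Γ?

Γ = (Z_L − Z_0)/(Z_L + Z_0) = (232 − 75)/(232 + 75) = 157/307

Γ = 0.511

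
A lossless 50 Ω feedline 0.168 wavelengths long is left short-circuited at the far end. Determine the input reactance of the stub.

βl = 2π × 0.168 = 60.5°
tan(βl) = 1.77
For a short-circuited stub, Z_in = jZ_0·tan(βl)

X_in ≈ 88.3 Ω (inductive)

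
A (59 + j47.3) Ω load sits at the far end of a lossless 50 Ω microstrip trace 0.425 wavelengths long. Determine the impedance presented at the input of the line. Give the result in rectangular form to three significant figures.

Z_in ≈ 29.1 + j26.5 Ω

βl = 2π × 0.425 = 153°
tan(βl) = tan(153°) = -0.51
Z_in = Z_0·(Z_L + jZ_0·tanβl)/(Z_0 + jZ_L·tanβl)
     = 50·(59 + j21.8)/(74.1 − j30.1)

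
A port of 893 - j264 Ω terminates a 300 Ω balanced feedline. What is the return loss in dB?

Γ = (593 − j264)/(1193 − j264), |Γ| = 0.531
RL = −20·log₁₀|Γ| = −20·log₁₀(0.531)

RL ≈ 5.49 dB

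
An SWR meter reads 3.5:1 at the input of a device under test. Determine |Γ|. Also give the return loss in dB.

|Γ| ≈ 0.556; return loss ≈ 5.11 dB

|Γ| = (S − 1)/(S + 1) = (3.5 − 1)/(3.5 + 1) = 2.5/4.5
RL = −20·log₁₀|Γ| = −20·log₁₀(0.556)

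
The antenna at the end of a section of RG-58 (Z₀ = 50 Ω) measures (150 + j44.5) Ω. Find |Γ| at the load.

Γ = (Z_L − Z_0)/(Z_L + Z_0) = (100 + j44.5)/(200 + j44.5)
|Γ| = 109/205

|Γ| ≈ 0.534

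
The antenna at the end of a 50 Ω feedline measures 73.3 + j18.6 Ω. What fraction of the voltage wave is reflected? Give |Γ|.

|Γ| ≈ 0.239

Γ = (Z_L − Z_0)/(Z_L + Z_0) = (23.3 + j18.6)/(123.3 + j18.6)
|Γ| = 29.8/125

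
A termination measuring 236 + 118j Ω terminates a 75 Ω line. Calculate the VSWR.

Γ = (Z_L − Z_0)/(Z_L + Z_0) = (161 + j118)/(311 + j118)
|Γ| = 200/333 = 0.6
VSWR = (1 + |Γ|)/(1 − |Γ|) = 1.6/0.4

VSWR ≈ 4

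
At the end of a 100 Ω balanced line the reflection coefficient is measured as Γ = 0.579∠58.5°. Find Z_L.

Z_L = Z_0·(1 + Γ)/(1 − Γ) = 100·(1.3 + j0.494)/(0.697 − j0.494)

Z_L ≈ 91 + j135 Ω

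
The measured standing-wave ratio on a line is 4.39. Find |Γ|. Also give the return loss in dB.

|Γ| ≈ 0.629; return loss ≈ 4.03 dB

|Γ| = (S − 1)/(S + 1) = (4.39 − 1)/(4.39 + 1) = 3.39/5.39
RL = −20·log₁₀|Γ| = −20·log₁₀(0.629)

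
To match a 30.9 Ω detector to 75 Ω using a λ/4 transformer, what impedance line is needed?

Z_qwt = √(Z_0·R_L) = √(75 × 30.9) = √2318

Z_qwt ≈ 48.1 Ω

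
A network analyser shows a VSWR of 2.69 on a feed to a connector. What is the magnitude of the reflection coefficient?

|Γ| = (S − 1)/(S + 1) = (2.69 − 1)/(2.69 + 1) = 1.69/3.69

|Γ| ≈ 0.458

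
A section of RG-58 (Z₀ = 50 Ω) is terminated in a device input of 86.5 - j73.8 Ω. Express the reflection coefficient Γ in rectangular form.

Γ ≈ 0.433 − j0.306

Γ = (Z_L − Z_0)/(Z_L + Z_0) = (36.5 − j73.8)/(136.5 − j73.8)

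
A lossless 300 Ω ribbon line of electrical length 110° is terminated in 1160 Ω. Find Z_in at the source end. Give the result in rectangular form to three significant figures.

Z_in ≈ 87.1 + j101 Ω

tan(βl) = tan(110°) = -2.75
Z_in = Z_0·(Z_L + jZ_0·tanβl)/(Z_0 + jZ_L·tanβl)
     = 300·(1160 − j824)/(300 − j3190)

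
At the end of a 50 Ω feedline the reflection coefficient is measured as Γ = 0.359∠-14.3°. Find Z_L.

Z_L ≈ 101 − j20.5 Ω

Z_L = Z_0·(1 + Γ)/(1 − Γ) = 50·(1.35 − j0.0887)/(0.652 + j0.0887)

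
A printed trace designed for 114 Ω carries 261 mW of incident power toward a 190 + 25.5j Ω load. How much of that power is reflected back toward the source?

P_reflected ≈ 18 mW

|Γ| = |(76 + j25.5)/(304 + j25.5)| = 0.263
|Γ|² = 0.0691
P_refl = |Γ|²·P_inc = 18 mW, P_del = (1 − |Γ|²)·P_inc = 243 mW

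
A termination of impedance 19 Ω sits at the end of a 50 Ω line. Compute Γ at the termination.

Γ = -0.449

Γ = (Z_L − Z_0)/(Z_L + Z_0) = (19 − 50)/(19 + 50) = -31/69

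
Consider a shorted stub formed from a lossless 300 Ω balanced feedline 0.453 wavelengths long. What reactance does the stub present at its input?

X_in ≈ -91.3 Ω (capacitive)

βl = 2π × 0.453 = 163°
tan(βl) = -0.304
For a shorted stub, Z_in = jZ_0·tan(βl)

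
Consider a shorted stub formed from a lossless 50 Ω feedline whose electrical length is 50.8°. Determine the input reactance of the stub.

X_in ≈ 61.3 Ω (inductive)

tan(βl) = 1.23
For a shorted stub, Z_in = jZ_0·tan(βl)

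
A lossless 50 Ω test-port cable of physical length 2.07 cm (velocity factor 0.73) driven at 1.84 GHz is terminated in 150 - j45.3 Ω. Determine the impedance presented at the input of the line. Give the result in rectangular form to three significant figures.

λ = v/f = 0.73·c / 1.84 GHz = 0.119 m
βl = 2π·l/λ = 2π × 0.174 = 62.6°
tan(βl) = tan(62.6°) = 1.93
Z_in = Z_0·(Z_L + jZ_0·tanβl)/(Z_0 + jZ_L·tanβl)
     = 50·(150 + j51.2)/(137 + j290)

Z_in ≈ 17.3 − j17.7 Ω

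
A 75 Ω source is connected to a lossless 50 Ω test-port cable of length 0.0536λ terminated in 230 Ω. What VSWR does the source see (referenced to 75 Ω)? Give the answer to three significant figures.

VSWR ≈ 3.51

βl = 2π × 0.0536 = 19.3°
tan(βl) = 0.35
Z_in = Z_0·(Z_L + jZ_0·tanβl)/(Z_0 + jZ_L·tanβl) = 71.8 − j98.2 Ω
Γ_s = (Z_in − Z_s)/(Z_in + Z_s) = (-3.16 − j98.2)/(147 − j98.2), |Γ_s| = 0.556
VSWR = (1 + |Γ_s|)/(1 − |Γ_s|)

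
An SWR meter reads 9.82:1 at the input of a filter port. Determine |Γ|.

|Γ| = (S − 1)/(S + 1) = (9.82 − 1)/(9.82 + 1) = 8.82/10.8

|Γ| ≈ 0.815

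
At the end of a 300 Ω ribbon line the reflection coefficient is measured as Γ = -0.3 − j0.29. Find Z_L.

Z_L = Z_0·(1 + Γ)/(1 − Γ) = 300·(0.7 − j0.29)/(1.3 + j0.29)

Z_L ≈ 140 − j98.1 Ω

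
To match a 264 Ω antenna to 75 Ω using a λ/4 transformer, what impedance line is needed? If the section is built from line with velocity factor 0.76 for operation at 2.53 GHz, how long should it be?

Z_qwt = √(Z_0·R_L) = √(75 × 264) = √19800
λ = 0.76·c/f = 0.0901 m, so l = λ/4 = 0.0225 m

Z_qwt ≈ 141 Ω; length ≈ 2.25 cm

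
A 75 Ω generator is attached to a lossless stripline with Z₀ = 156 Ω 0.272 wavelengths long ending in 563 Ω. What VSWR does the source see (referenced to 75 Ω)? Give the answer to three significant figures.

VSWR ≈ 1.88

βl = 2π × 0.272 = 97.9°
tan(βl) = -7.19
Z_in = Z_0·(Z_L + jZ_0·tanβl)/(Z_0 + jZ_L·tanβl) = 44 + j20 Ω
Γ_s = (Z_in − Z_s)/(Z_in + Z_s) = (-31 + j20)/(119 + j20), |Γ_s| = 0.306
VSWR = (1 + |Γ_s|)/(1 − |Γ_s|)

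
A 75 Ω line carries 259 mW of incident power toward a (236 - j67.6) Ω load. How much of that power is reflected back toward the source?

|Γ| = |(161 − j67.6)/(311 − j67.6)| = 0.549
|Γ|² = 0.301
P_refl = |Γ|²·P_inc = 78 mW, P_del = (1 − |Γ|²)·P_inc = 181 mW

P_reflected ≈ 78 mW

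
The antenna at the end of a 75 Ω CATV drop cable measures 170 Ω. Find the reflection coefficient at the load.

Γ = 0.388

Γ = (Z_L − Z_0)/(Z_L + Z_0) = (170 − 75)/(170 + 75) = 95/245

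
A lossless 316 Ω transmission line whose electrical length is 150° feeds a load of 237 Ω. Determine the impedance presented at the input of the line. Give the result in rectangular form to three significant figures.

tan(βl) = tan(150°) = -0.577
Z_in = Z_0·(Z_L + jZ_0·tanβl)/(Z_0 + jZ_L·tanβl)
     = 316·(237 − j182)/(316 − j137)

Z_in ≈ 266 − j67.2 Ω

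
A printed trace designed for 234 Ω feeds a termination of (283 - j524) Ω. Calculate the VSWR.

VSWR ≈ 6.02

Γ = (Z_L − Z_0)/(Z_L + Z_0) = (49 − j524)/(517 − j524)
|Γ| = 526/736 = 0.715
VSWR = (1 + |Γ|)/(1 − |Γ|) = 1.71/0.285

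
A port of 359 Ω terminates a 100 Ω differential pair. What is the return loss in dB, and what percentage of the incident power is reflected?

Γ = (359 − 100)/(359 + 100) = 0.564
RL = −20·log₁₀(0.564) = 4.97 dB
P_refl/P_inc = |Γ|² = 0.318

RL ≈ 4.97 dB; 31.8% of incident power reflected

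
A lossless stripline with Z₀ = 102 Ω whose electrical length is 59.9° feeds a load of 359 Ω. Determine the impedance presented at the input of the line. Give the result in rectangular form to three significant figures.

Z_in ≈ 37.7 − j52.9 Ω

tan(βl) = tan(59.9°) = 1.73
Z_in = Z_0·(Z_L + jZ_0·tanβl)/(Z_0 + jZ_L·tanβl)
     = 102·(359 + j176)/(102 + j619)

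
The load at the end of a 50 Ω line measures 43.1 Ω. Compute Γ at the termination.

Γ = -0.0741

Γ = (Z_L − Z_0)/(Z_L + Z_0) = (43.1 − 50)/(43.1 + 50) = -6.9/93.1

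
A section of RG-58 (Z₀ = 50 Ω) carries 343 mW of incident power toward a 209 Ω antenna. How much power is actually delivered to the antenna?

Γ = (209 − 50)/(209 + 50) = 0.614
|Γ|² = 0.377
P_refl = |Γ|²·P_inc = 129 mW, P_del = (1 − |Γ|²)·P_inc = 214 mW

P_delivered ≈ 214 mW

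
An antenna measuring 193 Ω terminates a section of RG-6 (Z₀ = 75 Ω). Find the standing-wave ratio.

VSWR ≈ 2.57

Γ = (193 − 75)/(193 + 75) = 0.44
VSWR = (1 + 0.44)/(1 − 0.44)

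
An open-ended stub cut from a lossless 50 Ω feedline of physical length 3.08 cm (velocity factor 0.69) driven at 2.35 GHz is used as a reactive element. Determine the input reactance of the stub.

λ = v/f = 0.69·c / 2.35 GHz = 0.0881 m
βl = 2π·l/λ = 2π × 0.35 = 126°
tan(βl) = -1.38
For an open-ended stub, Z_in = −jZ_0·cot(βl) = −jZ_0/tan(βl)

X_in ≈ 36.2 Ω (inductive)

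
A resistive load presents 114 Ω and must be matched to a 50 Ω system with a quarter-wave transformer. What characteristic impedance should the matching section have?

Z_qwt ≈ 75.5 Ω

Z_qwt = √(Z_0·R_L) = √(50 × 114) = √5700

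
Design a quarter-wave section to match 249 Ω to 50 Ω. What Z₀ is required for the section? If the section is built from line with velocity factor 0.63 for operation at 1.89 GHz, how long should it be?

Z_qwt ≈ 112 Ω; length ≈ 2.5 cm

Z_qwt = √(Z_0·R_L) = √(50 × 249) = √12450
λ = 0.63·c/f = 0.1 m, so l = λ/4 = 0.025 m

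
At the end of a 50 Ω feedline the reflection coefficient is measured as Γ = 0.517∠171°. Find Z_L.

Z_L ≈ 16 + j3.53 Ω

Z_L = Z_0·(1 + Γ)/(1 − Γ) = 50·(0.489 + j0.0809)/(1.51 − j0.0809)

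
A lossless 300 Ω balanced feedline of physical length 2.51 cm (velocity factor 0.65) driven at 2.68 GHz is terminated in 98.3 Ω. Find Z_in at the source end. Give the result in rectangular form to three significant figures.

λ = v/f = 0.65·c / 2.68 GHz = 0.0728 m
βl = 2π·l/λ = 2π × 0.345 = 124°
tan(βl) = tan(124°) = -1.47
Z_in = Z_0·(Z_L + jZ_0·tanβl)/(Z_0 + jZ_L·tanβl)
     = 300·(98.3 − j442)/(300 − j145)

Z_in ≈ 253 − j320 Ω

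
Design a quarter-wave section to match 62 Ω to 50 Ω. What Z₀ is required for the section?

Z_qwt ≈ 55.7 Ω

Z_qwt = √(Z_0·R_L) = √(50 × 62) = √3100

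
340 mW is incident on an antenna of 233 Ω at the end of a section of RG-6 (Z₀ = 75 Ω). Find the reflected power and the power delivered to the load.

P_reflected ≈ 89.5 mW; P_delivered ≈ 251 mW

Γ = (233 − 75)/(233 + 75) = 0.513
|Γ|² = 0.263
P_refl = |Γ|²·P_inc = 89.5 mW, P_del = (1 − |Γ|²)·P_inc = 251 mW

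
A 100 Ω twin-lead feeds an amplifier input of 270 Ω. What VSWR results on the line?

VSWR ≈ 2.7

Γ = (270 − 100)/(270 + 100) = 0.459
VSWR = (1 + 0.459)/(1 − 0.459)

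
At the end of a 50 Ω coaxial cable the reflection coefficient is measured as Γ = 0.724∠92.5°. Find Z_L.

Z_L ≈ 15 + j45.6 Ω

Z_L = Z_0·(1 + Γ)/(1 − Γ) = 50·(0.968 + j0.723)/(1.03 − j0.723)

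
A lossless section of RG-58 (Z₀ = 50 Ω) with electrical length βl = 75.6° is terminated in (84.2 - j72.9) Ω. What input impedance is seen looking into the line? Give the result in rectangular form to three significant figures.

tan(βl) = tan(75.6°) = 3.89
Z_in = Z_0·(Z_L + jZ_0·tanβl)/(Z_0 + jZ_L·tanβl)
     = 50·(84.2 + j122)/(334 + j328)

Z_in ≈ 15.5 + j2.98 Ω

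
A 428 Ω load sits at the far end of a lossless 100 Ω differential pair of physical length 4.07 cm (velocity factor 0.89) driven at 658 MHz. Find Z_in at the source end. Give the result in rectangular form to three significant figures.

Z_in ≈ 61 − j118 Ω

λ = v/f = 0.89·c / 658 MHz = 0.406 m
βl = 2π·l/λ = 2π × 0.1 = 36.1°
tan(βl) = tan(36.1°) = 0.729
Z_in = Z_0·(Z_L + jZ_0·tanβl)/(Z_0 + jZ_L·tanβl)
     = 100·(428 + j72.9)/(100 + j312)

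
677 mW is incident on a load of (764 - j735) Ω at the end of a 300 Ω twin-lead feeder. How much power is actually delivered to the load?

|Γ| = |(464 − j735)/(1064 − j735)| = 0.672
|Γ|² = 0.452
P_refl = |Γ|²·P_inc = 306 mW, P_del = (1 − |Γ|²)·P_inc = 371 mW

P_delivered ≈ 371 mW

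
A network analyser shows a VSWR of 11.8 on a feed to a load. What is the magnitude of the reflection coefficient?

|Γ| ≈ 0.844

|Γ| = (S − 1)/(S + 1) = (11.8 − 1)/(11.8 + 1) = 10.8/12.8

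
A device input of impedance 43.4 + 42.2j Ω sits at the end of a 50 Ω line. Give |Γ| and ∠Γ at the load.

Γ ≈ 0.417 ∠ 74.6°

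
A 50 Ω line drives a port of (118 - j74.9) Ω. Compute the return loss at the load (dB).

Γ = (68 − j74.9)/(168 − j74.9), |Γ| = 0.55
RL = −20·log₁₀|Γ| = −20·log₁₀(0.55)

RL ≈ 5.19 dB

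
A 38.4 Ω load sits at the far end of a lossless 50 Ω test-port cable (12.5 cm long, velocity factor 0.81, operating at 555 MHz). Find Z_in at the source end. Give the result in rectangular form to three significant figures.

λ = v/f = 0.81·c / 555 MHz = 0.438 m
βl = 2π·l/λ = 2π × 0.285 = 103°
tan(βl) = tan(103°) = -4.41
Z_in = Z_0·(Z_L + jZ_0·tanβl)/(Z_0 + jZ_L·tanβl)
     = 50·(38.4 − j220)/(50 − j169)

Z_in ≈ 63 − j7.25 Ω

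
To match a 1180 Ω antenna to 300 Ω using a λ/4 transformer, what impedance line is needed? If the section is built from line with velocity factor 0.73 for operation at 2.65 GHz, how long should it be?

Z_qwt ≈ 595 Ω; length ≈ 2.07 cm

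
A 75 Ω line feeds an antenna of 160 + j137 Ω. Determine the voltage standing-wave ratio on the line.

VSWR ≈ 3.91

Γ = (Z_L − Z_0)/(Z_L + Z_0) = (85 + j137)/(235 + j137)
|Γ| = 161/272 = 0.593
VSWR = (1 + |Γ|)/(1 − |Γ|) = 1.59/0.407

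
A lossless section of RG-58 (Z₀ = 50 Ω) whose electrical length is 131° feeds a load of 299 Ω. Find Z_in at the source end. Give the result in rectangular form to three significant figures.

Z_in ≈ 14.4 + j41.4 Ω

tan(βl) = tan(131°) = -1.15
Z_in = Z_0·(Z_L + jZ_0·tanβl)/(Z_0 + jZ_L·tanβl)
     = 50·(299 − j57.5)/(50 − j344)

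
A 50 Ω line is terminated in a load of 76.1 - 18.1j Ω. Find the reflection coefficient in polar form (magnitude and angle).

Γ ≈ 0.249 ∠ -26.6°

Γ = (Z_L − Z_0)/(Z_L + Z_0) = (26.1 − j18.1)/(126.1 − j18.1)
|Γ| = 31.8/127 = 0.249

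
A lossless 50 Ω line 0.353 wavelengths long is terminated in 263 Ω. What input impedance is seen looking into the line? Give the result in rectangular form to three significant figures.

βl = 2π × 0.353 = 127°
tan(βl) = tan(127°) = -1.32
Z_in = Z_0·(Z_L + jZ_0·tanβl)/(Z_0 + jZ_L·tanβl)
     = 50·(263 − j66.2)/(50 − j348)

Z_in ≈ 14.6 + j35.7 Ω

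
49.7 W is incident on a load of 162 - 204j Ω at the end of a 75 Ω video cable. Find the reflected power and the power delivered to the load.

P_reflected ≈ 25 W; P_delivered ≈ 24.7 W

|Γ| = |(87 − j204)/(237 − j204)| = 0.709
|Γ|² = 0.503
P_refl = |Γ|²·P_inc = 25 W, P_del = (1 − |Γ|²)·P_inc = 24.7 W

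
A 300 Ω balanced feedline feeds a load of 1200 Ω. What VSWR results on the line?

VSWR ≈ 4

Γ = (1200 − 300)/(1200 + 300) = 0.6
VSWR = (1 + 0.6)/(1 − 0.6)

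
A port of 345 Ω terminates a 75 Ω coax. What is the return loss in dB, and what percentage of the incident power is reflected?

RL ≈ 3.84 dB; 41.3% of incident power reflected

Γ = (345 − 75)/(345 + 75) = 0.643
RL = −20·log₁₀(0.643) = 3.84 dB
P_refl/P_inc = |Γ|² = 0.413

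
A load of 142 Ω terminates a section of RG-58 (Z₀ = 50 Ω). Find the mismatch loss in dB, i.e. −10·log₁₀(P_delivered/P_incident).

Γ = (142 − 50)/(142 + 50) = 0.479
|Γ|² = 0.23, so P_del/P_inc = 1 − |Γ|² = 0.77
ML = −10·log₁₀(1 − |Γ|²)

mismatch loss ≈ 1.13 dB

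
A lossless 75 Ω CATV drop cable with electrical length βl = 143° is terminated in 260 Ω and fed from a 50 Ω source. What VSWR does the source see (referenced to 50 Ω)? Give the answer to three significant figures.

VSWR ≈ 4.19

tan(βl) = -0.754
Z_in = Z_0·(Z_L + jZ_0·tanβl)/(Z_0 + jZ_L·tanβl) = 52.1 + j79.6 Ω
Γ_s = (Z_in − Z_s)/(Z_in + Z_s) = (2.1 + j79.6)/(102 + j79.6), |Γ_s| = 0.615
VSWR = (1 + |Γ_s|)/(1 − |Γ_s|)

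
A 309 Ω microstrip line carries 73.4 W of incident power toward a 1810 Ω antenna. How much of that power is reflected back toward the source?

P_reflected ≈ 36.8 W

Γ = (1810 − 309)/(1810 + 309) = 0.708
|Γ|² = 0.502
P_refl = |Γ|²·P_inc = 36.8 W, P_del = (1 − |Γ|²)·P_inc = 36.6 W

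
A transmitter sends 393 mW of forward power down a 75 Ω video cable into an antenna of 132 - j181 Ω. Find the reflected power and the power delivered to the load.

|Γ| = |(57 − j181)/(207 − j181)| = 0.69
|Γ|² = 0.476
P_refl = |Γ|²·P_inc = 187 mW, P_del = (1 − |Γ|²)·P_inc = 206 mW

P_reflected ≈ 187 mW; P_delivered ≈ 206 mW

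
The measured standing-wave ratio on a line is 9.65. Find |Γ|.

|Γ| ≈ 0.812

|Γ| = (S − 1)/(S + 1) = (9.65 − 1)/(9.65 + 1) = 8.65/10.7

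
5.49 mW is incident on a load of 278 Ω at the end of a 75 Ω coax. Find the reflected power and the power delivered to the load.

Γ = (278 − 75)/(278 + 75) = 0.575
|Γ|² = 0.331
P_refl = |Γ|²·P_inc = 1.82 mW, P_del = (1 − |Γ|²)·P_inc = 3.67 mW

P_reflected ≈ 1.82 mW; P_delivered ≈ 3.67 mW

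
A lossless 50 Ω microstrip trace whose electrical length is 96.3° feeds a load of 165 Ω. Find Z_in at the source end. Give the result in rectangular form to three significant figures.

tan(βl) = tan(96.3°) = -9.06
Z_in = Z_0·(Z_L + jZ_0·tanβl)/(Z_0 + jZ_L·tanβl)
     = 50·(165 − j453)/(50 − j1490)

Z_in ≈ 15.3 + j5.01 Ω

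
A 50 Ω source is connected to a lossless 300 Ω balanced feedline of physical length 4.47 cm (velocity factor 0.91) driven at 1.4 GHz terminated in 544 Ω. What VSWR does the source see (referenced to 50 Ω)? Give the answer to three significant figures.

VSWR ≈ 3.45

λ = v/f = 0.91·c / 1.4 GHz = 0.195 m
βl = 2π·l/λ = 2π × 0.229 = 82.5°
tan(βl) = 7.62
Z_in = Z_0·(Z_L + jZ_0·tanβl)/(Z_0 + jZ_L·tanβl) = 167 − j27.3 Ω
Γ_s = (Z_in − Z_s)/(Z_in + Z_s) = (117 − j27.3)/(217 − j27.3), |Γ_s| = 0.55
VSWR = (1 + |Γ_s|)/(1 − |Γ_s|)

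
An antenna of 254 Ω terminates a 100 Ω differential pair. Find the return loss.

RL ≈ 7.23 dB

Γ = (254 − 100)/(254 + 100) = 0.435
RL = −20·log₁₀|Γ| = −20·log₁₀(0.435)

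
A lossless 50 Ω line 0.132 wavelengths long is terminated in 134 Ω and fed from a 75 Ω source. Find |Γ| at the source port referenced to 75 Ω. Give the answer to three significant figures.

|Γ| ≈ 0.508

βl = 2π × 0.132 = 47.5°
tan(βl) = 1.09
Z_in = Z_0·(Z_L + jZ_0·tanβl)/(Z_0 + jZ_L·tanβl) = 30.7 − j35.3 Ω
Γ_s = (Z_in − Z_s)/(Z_in + Z_s) = (-44.3 − j35.3)/(106 − j35.3), |Γ_s| = 0.508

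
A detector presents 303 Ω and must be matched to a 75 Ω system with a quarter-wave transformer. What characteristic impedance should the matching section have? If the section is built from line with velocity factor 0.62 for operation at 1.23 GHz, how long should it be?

Z_qwt = √(Z_0·R_L) = √(75 × 303) = √22720
λ = 0.62·c/f = 0.151 m, so l = λ/4 = 0.0378 m

Z_qwt ≈ 151 Ω; length ≈ 3.78 cm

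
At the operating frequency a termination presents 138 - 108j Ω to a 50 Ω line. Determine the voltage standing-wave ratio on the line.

VSWR ≈ 4.6

Γ = (Z_L − Z_0)/(Z_L + Z_0) = (88 − j108)/(188 − j108)
|Γ| = 139/217 = 0.643
VSWR = (1 + |Γ|)/(1 − |Γ|) = 1.64/0.357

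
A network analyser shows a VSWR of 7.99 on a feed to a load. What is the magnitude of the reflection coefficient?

|Γ| ≈ 0.778

|Γ| = (S − 1)/(S + 1) = (7.99 − 1)/(7.99 + 1) = 6.99/8.99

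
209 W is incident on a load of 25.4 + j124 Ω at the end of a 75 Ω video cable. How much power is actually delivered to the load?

|Γ| = |(-49.6 + j124)/(100.4 + j124)| = 0.837
|Γ|² = 0.701
P_refl = |Γ|²·P_inc = 146 W, P_del = (1 − |Γ|²)·P_inc = 62.6 W

P_delivered ≈ 62.6 W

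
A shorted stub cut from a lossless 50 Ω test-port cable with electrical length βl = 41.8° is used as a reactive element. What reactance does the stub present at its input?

X_in ≈ 44.7 Ω (inductive)

tan(βl) = 0.894
For a shorted stub, Z_in = jZ_0·tan(βl)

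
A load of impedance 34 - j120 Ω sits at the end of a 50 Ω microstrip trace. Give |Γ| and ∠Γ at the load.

Γ ≈ 0.826 ∠ -42.6°

Γ = (Z_L − Z_0)/(Z_L + Z_0) = (-16 − j120)/(84 − j120)
|Γ| = 121/146 = 0.826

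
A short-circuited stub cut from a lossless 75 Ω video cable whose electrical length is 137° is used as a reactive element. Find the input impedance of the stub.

tan(βl) = -0.933
For a short-circuited stub, Z_in = jZ_0·tan(βl)

Z_in ≈ −j69.9 Ω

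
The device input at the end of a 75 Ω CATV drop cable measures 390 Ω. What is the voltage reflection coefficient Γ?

Γ = 0.677

Γ = (Z_L − Z_0)/(Z_L + Z_0) = (390 − 75)/(390 + 75) = 315/465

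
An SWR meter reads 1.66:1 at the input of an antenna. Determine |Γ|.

|Γ| = (S − 1)/(S + 1) = (1.66 − 1)/(1.66 + 1) = 0.66/2.66

|Γ| ≈ 0.248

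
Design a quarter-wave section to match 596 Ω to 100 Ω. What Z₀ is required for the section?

Z_qwt = √(Z_0·R_L) = √(100 × 596) = √59600

Z_qwt ≈ 244 Ω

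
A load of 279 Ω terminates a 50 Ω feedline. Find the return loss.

RL ≈ 3.15 dB

Γ = (279 − 50)/(279 + 50) = 0.696
RL = −20·log₁₀|Γ| = −20·log₁₀(0.696)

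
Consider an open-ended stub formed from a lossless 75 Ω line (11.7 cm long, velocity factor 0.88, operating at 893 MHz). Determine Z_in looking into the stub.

λ = v/f = 0.88·c / 893 MHz = 0.296 m
βl = 2π·l/λ = 2π × 0.396 = 142°
tan(βl) = -0.768
For an open-ended stub, Z_in = −jZ_0·cot(βl) = −jZ_0/tan(βl)

Z_in ≈ +j97.7 Ω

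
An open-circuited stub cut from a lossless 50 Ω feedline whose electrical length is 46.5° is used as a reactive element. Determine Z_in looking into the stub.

tan(βl) = 1.05
For an open-circuited stub, Z_in = −jZ_0·cot(βl) = −jZ_0/tan(βl)

Z_in ≈ −j47.4 Ω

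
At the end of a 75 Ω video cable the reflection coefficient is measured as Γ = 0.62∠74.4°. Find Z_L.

Z_L ≈ 43.9 + j85.2 Ω

Z_L = Z_0·(1 + Γ)/(1 − Γ) = 75·(1.17 + j0.597)/(0.833 − j0.597)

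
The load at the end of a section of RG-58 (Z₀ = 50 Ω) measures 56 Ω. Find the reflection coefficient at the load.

Γ = (Z_L − Z_0)/(Z_L + Z_0) = (56 − 50)/(56 + 50) = 6/106

Γ = 0.0566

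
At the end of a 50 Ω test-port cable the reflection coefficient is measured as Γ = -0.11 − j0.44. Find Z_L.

Z_L ≈ 27.9 − j30.9 Ω

Z_L = Z_0·(1 + Γ)/(1 − Γ) = 50·(0.89 − j0.44)/(1.11 + j0.44)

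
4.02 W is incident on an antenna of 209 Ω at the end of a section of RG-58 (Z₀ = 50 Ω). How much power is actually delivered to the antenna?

Γ = (209 − 50)/(209 + 50) = 0.614
|Γ|² = 0.377
P_refl = |Γ|²·P_inc = 1.52 W, P_del = (1 − |Γ|²)·P_inc = 2.5 W

P_delivered ≈ 2.5 W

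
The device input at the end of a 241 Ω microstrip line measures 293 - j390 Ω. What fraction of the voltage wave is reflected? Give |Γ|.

|Γ| ≈ 0.595

Γ = (Z_L − Z_0)/(Z_L + Z_0) = (52 − j390)/(534 − j390)
|Γ| = 393/661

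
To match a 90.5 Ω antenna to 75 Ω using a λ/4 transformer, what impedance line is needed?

Z_qwt = √(Z_0·R_L) = √(75 × 90.5) = √6788

Z_qwt ≈ 82.4 Ω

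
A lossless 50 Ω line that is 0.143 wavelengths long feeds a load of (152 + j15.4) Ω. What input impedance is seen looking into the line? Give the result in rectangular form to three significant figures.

Z_in ≈ 26.2 − j35.6 Ω

βl = 2π × 0.143 = 51.5°
tan(βl) = tan(51.5°) = 1.26
Z_in = Z_0·(Z_L + jZ_0·tanβl)/(Z_0 + jZ_L·tanβl)
     = 50·(152 + j78.2)/(30.7 + j191)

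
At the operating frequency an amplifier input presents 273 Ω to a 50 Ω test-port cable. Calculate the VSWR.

For a purely resistive load, VSWR = R_L/Z_0 or Z_0/R_L (whichever > 1) = 273/50

VSWR ≈ 5.46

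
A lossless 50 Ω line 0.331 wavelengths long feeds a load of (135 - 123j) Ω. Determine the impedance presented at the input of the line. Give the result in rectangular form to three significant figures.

βl = 2π × 0.331 = 119°
tan(βl) = tan(119°) = -1.79
Z_in = Z_0·(Z_L + jZ_0·tanβl)/(Z_0 + jZ_L·tanβl)
     = 50·(135 − j213)/(-170 − j242)

Z_in ≈ 16.2 + j39.3 Ω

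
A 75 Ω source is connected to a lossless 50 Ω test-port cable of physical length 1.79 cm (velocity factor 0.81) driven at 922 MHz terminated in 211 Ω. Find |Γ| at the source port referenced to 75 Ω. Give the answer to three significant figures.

|Γ| ≈ 0.55

λ = v/f = 0.81·c / 922 MHz = 0.264 m
βl = 2π·l/λ = 2π × 0.0679 = 24.5°
tan(βl) = 0.455
Z_in = Z_0·(Z_L + jZ_0·tanβl)/(Z_0 + jZ_L·tanβl) = 54.4 − j81.6 Ω
Γ_s = (Z_in − Z_s)/(Z_in + Z_s) = (-20.6 − j81.6)/(129 − j81.6), |Γ_s| = 0.55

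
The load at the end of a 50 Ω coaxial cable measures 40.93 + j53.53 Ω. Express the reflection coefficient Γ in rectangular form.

Γ = (Z_L − Z_0)/(Z_L + Z_0) = (-9.07 + j53.53)/(90.93 + j53.53)

Γ ≈ 0.183 + j0.481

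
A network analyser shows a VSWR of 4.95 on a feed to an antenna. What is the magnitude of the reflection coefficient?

|Γ| = (S − 1)/(S + 1) = (4.95 − 1)/(4.95 + 1) = 3.95/5.95

|Γ| ≈ 0.664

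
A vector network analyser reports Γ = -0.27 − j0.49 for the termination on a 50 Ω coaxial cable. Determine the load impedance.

Z_L = Z_0·(1 + Γ)/(1 − Γ) = 50·(0.73 − j0.49)/(1.27 + j0.49)

Z_L ≈ 18.5 − j26.4 Ω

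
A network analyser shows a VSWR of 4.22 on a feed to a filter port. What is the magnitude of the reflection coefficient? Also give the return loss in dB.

|Γ| ≈ 0.617; return loss ≈ 4.2 dB

|Γ| = (S − 1)/(S + 1) = (4.22 − 1)/(4.22 + 1) = 3.22/5.22
RL = −20·log₁₀|Γ| = −20·log₁₀(0.617)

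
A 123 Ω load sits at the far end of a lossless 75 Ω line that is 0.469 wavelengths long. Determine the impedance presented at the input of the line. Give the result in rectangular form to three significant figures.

Z_in ≈ 116 + j22.6 Ω

βl = 2π × 0.469 = 169°
tan(βl) = tan(169°) = -0.197
Z_in = Z_0·(Z_L + jZ_0·tanβl)/(Z_0 + jZ_L·tanβl)
     = 75·(123 − j14.8)/(75 − j24.3)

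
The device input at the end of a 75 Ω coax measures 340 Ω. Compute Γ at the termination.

Γ = (Z_L − Z_0)/(Z_L + Z_0) = (340 − 75)/(340 + 75) = 265/415

Γ = 0.639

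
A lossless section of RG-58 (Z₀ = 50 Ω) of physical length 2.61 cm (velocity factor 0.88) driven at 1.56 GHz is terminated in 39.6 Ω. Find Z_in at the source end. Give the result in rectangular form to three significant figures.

Z_in ≈ 53 + j11.6 Ω

λ = v/f = 0.88·c / 1.56 GHz = 0.169 m
βl = 2π·l/λ = 2π × 0.154 = 55.5°
tan(βl) = tan(55.5°) = 1.46
Z_in = Z_0·(Z_L + jZ_0·tanβl)/(Z_0 + jZ_L·tanβl)
     = 50·(39.6 + j72.8)/(50 + j57.7)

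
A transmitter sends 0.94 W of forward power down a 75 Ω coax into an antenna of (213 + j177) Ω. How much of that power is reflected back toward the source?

P_reflected ≈ 0.414 W

|Γ| = |(138 + j177)/(288 + j177)| = 0.664
|Γ|² = 0.441
P_refl = |Γ|²·P_inc = 0.414 W, P_del = (1 − |Γ|²)·P_inc = 0.526 W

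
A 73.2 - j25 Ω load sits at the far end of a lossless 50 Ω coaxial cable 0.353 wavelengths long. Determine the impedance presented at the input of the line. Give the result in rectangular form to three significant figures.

βl = 2π × 0.353 = 127°
tan(βl) = tan(127°) = -1.32
Z_in = Z_0·(Z_L + jZ_0·tanβl)/(Z_0 + jZ_L·tanβl)
     = 50·(73.2 − j91.2)/(16.9 − j96.9)

Z_in ≈ 52.1 + j28.7 Ω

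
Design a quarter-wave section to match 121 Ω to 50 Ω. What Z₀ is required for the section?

Z_qwt = √(Z_0·R_L) = √(50 × 121) = √6050

Z_qwt ≈ 77.8 Ω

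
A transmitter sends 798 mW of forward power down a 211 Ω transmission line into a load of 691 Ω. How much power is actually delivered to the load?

Γ = (691 − 211)/(691 + 211) = 0.532
|Γ|² = 0.283
P_refl = |Γ|²·P_inc = 226 mW, P_del = (1 − |Γ|²)·P_inc = 572 mW

P_delivered ≈ 572 mW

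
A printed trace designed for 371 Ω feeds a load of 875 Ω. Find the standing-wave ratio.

Γ = (875 − 371)/(875 + 371) = 0.404
VSWR = (1 + 0.404)/(1 − 0.404)

VSWR ≈ 2.36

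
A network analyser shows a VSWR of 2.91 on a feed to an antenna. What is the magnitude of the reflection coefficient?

|Γ| = (S − 1)/(S + 1) = (2.91 − 1)/(2.91 + 1) = 1.91/3.91

|Γ| ≈ 0.488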